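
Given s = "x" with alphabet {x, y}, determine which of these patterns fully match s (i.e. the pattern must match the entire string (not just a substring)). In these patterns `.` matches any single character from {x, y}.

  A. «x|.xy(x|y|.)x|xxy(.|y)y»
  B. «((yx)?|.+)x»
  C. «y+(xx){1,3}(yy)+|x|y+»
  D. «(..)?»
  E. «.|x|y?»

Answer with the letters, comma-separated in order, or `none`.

A, B, C, E

A → match
B → match
C → match
D → no match
E → match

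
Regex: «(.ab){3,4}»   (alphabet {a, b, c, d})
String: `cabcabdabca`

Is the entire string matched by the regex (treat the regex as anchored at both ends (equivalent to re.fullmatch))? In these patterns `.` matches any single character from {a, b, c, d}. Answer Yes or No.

No

Every match must end with `ab`, but `cabcabdabca` does not.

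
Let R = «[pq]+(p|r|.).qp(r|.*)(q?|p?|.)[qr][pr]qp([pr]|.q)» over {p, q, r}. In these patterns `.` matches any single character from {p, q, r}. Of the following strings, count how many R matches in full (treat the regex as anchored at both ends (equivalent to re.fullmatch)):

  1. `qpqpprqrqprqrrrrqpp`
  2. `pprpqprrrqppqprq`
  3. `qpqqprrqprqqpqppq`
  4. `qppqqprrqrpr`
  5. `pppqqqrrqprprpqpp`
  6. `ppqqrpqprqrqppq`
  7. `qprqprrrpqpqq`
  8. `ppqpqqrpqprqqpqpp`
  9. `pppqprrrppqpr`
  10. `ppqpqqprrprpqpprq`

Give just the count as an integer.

5

1 → no match
2 → no match
3 → match
4. `qppqqprrqrpr` → no match
5 → match
6 → match
7 → match
8 → match
9 → no match
10 → no match
Total matched: 5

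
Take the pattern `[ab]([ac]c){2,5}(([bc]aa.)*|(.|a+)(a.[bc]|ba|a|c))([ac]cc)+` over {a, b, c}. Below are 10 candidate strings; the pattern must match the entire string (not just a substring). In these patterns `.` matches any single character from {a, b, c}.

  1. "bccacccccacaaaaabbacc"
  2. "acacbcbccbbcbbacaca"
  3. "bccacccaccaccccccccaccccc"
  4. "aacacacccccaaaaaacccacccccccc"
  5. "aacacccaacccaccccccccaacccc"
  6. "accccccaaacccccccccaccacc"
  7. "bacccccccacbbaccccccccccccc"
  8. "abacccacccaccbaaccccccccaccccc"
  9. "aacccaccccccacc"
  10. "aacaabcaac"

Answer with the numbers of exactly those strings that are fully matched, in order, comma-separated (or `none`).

1 → match
2 → no match — must end with "cc"
3 → match
4 → match
5 → no match
6 → match
7 → no match
8 → no match
9 → match
10 → no match — must end with "cc"

1, 3, 4, 6, 9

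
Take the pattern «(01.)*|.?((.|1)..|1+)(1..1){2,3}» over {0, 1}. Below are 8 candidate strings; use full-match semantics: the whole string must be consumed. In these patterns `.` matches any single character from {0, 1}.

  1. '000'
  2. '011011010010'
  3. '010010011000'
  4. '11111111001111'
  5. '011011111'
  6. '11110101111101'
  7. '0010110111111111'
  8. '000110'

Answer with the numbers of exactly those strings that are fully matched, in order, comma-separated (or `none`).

1 → no match
2 → match
3 → no match
4 → no match
5 → no match
6 → no match
7 → match
8 → no match

2, 7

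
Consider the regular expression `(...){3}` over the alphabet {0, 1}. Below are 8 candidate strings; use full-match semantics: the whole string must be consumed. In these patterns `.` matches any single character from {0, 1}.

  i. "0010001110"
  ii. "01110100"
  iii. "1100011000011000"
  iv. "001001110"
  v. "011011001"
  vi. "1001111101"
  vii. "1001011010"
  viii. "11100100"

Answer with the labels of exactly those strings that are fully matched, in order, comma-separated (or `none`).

iv, v

i → no match
ii → no match
iii → no match
iv → match
v → match
vi → no match
vii → no match
viii → no match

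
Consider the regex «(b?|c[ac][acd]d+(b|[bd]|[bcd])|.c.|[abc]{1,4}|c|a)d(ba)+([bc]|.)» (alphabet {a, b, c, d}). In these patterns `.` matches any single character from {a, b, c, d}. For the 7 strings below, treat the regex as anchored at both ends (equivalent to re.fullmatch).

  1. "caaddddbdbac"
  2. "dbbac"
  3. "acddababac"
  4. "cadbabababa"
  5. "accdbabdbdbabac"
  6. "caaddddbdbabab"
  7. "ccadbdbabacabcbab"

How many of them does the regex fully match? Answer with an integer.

1. "caaddddbdbac" → match
2. "dbbac" → no match
3. "acddababac" → no match
4. "cadbabababa" → no match
5 → no match
6 → match
7 → no match
Total matched: 2

2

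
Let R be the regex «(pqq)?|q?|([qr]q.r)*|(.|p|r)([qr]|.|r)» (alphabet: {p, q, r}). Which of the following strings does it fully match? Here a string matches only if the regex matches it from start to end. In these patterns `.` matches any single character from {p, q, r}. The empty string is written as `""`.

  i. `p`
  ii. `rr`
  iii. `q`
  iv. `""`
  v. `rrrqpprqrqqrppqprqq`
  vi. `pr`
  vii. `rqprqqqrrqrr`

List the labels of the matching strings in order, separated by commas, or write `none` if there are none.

i. `p` → no match
ii. `rr` → match
iii. `q` → match
iv. `""` → match
v → no match
vi. `pr` → match
vii. `rqprqqqrrqrr` → match

ii, iii, iv, vi, vii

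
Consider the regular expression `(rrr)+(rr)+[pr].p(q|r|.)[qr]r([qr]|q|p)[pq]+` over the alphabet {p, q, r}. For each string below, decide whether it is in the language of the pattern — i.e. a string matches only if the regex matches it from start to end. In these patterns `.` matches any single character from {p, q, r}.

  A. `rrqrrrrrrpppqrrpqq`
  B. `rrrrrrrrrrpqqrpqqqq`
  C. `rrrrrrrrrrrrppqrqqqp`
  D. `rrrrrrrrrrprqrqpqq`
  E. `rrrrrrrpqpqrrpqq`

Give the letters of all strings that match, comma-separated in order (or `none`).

B, C, D, E

A → no match — must start with `rrr`
B → match
C → match
D → match
E → match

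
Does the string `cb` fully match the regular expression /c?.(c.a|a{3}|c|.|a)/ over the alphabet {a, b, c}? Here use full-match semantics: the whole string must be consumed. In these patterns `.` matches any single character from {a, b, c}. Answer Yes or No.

Yes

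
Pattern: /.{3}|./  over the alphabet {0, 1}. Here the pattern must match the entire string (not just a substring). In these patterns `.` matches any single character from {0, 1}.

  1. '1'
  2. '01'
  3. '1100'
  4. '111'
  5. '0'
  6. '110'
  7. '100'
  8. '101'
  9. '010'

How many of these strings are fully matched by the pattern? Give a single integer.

7

1 → match
2 → no match
3 → no match
4 → match
5 → match
6 → match
7 → match
8 → match
9 → match
Total matched: 7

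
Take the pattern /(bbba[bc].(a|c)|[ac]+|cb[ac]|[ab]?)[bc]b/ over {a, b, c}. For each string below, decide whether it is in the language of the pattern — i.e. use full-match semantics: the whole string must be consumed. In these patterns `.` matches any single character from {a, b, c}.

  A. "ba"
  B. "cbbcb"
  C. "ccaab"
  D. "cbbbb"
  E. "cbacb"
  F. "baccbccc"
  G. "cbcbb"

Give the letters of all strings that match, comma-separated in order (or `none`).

E, G

A → no match — must end with "b"
B → no match
C → no match
D → no match
E → match
F → no match — must end with "b"
G → match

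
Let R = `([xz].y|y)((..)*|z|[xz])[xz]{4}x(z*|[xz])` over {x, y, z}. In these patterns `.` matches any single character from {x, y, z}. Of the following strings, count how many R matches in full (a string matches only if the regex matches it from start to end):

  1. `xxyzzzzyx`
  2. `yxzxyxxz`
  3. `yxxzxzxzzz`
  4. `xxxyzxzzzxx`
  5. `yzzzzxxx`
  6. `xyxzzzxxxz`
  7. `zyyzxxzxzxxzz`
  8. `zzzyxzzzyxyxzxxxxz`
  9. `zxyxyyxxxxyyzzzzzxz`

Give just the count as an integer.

3

1. `xxyzzzzyx` → no match
2. `yxzxyxxz` → no match
3. `yxxzxzxzzz` → match
4. `xxxyzxzzzxx` → no match
5. `yzzzzxxx` → match
6. `xyxzzzxxxz` → no match
7 → no match
8 → no match
9 → match
Total matched: 3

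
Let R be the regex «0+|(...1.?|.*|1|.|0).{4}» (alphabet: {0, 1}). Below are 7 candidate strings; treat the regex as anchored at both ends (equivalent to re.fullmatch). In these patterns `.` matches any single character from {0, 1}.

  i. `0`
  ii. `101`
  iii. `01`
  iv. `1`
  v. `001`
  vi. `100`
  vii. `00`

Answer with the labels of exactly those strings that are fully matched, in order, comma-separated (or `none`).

i → match
ii → no match
iii → no match
iv → no match
v → no match
vi → no match
vii → match

i, vii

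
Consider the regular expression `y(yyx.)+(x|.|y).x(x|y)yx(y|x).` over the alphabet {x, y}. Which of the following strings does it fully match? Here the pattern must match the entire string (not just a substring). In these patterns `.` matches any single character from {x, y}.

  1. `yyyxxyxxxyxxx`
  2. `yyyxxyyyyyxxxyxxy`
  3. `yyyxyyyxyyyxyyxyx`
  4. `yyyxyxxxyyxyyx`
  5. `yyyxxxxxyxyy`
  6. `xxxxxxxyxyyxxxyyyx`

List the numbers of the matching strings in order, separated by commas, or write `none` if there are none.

1, 3

1 → match
2 → no match
3 → match
4 → no match
5 → no match
6 → no match — must start with `yyyx`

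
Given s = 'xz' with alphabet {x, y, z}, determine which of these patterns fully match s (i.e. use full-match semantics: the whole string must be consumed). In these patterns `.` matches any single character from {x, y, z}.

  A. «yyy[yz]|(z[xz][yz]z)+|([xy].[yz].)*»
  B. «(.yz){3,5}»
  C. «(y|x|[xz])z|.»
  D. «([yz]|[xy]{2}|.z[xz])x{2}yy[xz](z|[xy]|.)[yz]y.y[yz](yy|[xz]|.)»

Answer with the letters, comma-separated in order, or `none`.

A → no match
B → no match — must end with 'yz'
C → match
D → no match

C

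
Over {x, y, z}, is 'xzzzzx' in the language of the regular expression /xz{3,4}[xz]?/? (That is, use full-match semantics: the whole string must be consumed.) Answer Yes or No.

Yes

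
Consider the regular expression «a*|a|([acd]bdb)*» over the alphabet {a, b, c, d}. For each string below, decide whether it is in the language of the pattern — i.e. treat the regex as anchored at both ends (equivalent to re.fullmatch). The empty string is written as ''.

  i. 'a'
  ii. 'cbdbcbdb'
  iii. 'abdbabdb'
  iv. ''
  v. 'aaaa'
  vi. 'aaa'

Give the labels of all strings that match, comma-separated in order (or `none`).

i, ii, iii, iv, v, vi

i → match
ii → match
iii → match
iv → match
v → match
vi → match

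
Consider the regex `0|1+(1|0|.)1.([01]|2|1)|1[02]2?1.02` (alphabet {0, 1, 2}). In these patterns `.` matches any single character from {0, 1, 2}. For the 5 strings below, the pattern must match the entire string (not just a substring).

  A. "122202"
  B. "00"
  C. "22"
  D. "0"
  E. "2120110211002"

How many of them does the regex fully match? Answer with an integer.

1

A. "122202" → no match
B. "00" → no match
C. "22" → no match
D. "0" → match
E → no match
Total matched: 1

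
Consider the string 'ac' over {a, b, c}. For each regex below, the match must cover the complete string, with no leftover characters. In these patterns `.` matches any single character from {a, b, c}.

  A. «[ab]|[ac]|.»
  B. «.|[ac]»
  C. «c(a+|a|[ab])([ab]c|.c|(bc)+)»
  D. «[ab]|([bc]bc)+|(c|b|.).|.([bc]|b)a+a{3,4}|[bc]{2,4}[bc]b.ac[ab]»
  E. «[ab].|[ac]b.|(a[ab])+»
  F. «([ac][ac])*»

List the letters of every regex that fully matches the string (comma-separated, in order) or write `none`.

A → no match
B → no match
C → no match — must start with 'c'
D → match
E → match
F → match

D, E, F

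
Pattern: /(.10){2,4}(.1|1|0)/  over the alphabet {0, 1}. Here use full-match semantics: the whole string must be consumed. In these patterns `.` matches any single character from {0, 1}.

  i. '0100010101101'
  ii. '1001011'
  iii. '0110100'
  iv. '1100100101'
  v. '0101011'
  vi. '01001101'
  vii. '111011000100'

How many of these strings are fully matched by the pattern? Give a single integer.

1

i → no match
ii → no match
iii → no match
iv → match
v → no match
vi → no match
vii → no match
Total matched: 1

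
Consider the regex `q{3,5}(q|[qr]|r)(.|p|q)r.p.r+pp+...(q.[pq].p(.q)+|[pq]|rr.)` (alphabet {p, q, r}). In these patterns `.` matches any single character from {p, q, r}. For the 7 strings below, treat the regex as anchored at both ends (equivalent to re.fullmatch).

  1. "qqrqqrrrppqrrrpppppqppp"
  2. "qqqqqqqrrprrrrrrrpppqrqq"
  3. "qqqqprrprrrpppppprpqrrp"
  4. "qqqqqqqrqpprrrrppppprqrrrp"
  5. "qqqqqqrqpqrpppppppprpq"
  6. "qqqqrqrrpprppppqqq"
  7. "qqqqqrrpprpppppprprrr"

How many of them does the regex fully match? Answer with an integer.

1 → no match
2 → match
3 → match
4 → match
5 → match
6 → match
7 → match
Total matched: 6

6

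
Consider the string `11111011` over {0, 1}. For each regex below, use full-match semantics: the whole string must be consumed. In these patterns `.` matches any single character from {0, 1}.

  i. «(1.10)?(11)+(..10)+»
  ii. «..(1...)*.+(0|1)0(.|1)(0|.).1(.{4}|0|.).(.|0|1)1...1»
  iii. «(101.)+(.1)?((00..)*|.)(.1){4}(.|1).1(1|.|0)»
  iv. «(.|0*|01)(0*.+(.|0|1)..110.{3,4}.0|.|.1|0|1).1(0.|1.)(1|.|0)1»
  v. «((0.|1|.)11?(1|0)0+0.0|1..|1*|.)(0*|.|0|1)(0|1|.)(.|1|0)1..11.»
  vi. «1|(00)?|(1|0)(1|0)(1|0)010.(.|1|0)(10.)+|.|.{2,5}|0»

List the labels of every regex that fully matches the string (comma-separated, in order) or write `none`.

iv

i → no match — must end with `10`
ii → no match
iii → no match — must start with `101`
iv → match
v → no match
vi → no match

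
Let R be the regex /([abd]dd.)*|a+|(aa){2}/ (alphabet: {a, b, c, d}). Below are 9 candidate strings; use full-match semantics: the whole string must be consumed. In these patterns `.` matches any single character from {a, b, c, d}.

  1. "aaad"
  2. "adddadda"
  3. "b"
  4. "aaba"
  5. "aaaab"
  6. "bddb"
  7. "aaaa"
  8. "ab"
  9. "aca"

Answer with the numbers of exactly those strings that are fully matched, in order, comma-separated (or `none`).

1. "aaad" → no match
2. "adddadda" → match
3. "b" → no match
4. "aaba" → no match
5. "aaaab" → no match
6. "bddb" → match
7. "aaaa" → match
8. "ab" → no match
9. "aca" → no match

2, 6, 7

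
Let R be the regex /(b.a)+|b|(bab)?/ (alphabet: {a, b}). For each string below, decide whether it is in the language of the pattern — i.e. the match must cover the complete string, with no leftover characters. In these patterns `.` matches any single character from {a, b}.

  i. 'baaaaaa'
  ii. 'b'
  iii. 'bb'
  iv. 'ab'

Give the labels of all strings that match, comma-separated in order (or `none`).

ii

i → no match
ii → match
iii → no match
iv → no match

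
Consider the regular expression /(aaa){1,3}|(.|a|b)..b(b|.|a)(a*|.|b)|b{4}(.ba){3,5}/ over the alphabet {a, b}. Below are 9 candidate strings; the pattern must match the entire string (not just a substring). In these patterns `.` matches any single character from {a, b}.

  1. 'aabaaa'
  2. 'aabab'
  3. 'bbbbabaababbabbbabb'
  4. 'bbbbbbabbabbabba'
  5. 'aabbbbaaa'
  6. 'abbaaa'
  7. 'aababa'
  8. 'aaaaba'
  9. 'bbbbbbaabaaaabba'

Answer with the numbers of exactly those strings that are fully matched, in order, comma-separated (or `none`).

4

1 → no match
2 → no match
3 → no match
4 → match
5 → no match
6 → no match
7 → no match
8 → no match
9 → no match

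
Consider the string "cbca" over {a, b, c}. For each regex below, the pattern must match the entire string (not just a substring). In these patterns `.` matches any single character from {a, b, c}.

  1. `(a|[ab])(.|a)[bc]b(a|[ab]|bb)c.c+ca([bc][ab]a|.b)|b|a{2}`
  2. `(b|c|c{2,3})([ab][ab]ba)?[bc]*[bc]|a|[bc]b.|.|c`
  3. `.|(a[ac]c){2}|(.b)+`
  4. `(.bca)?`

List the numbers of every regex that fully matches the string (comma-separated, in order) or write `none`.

4

1 → no match
2 → no match
3 → no match
4 → match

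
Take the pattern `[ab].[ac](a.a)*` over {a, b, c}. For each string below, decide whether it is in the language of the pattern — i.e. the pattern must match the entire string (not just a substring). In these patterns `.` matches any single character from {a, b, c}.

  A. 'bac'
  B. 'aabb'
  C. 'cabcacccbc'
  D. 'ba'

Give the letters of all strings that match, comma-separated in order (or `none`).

A

A → match
B → no match
C → no match
D → no match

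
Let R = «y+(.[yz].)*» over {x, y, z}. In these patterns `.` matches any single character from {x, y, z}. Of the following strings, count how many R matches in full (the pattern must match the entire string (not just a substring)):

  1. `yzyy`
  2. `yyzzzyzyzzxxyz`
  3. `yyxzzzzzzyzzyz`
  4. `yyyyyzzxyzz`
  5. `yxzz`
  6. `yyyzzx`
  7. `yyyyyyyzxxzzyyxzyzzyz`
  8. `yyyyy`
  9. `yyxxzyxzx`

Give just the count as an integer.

1 → match
2 → match
3 → match
4 → match
5 → match
6 → match
7 → match
8 → match
9 → no match
Total matched: 8

8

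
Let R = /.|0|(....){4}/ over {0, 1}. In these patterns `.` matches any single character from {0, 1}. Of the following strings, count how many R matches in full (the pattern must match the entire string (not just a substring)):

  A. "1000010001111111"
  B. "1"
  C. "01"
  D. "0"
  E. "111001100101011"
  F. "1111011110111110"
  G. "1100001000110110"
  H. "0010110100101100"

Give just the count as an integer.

6

A → match
B → match
C → no match
D → match
E → no match
F → match
G → match
H → match
Total matched: 6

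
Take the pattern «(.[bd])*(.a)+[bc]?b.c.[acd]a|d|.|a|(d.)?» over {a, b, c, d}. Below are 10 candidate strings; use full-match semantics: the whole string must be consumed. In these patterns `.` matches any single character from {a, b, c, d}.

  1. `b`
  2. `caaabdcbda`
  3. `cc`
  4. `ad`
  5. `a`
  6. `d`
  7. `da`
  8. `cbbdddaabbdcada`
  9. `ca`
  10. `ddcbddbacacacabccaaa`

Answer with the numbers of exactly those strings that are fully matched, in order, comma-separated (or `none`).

1 → match
2 → match
3 → no match
4 → no match
5 → match
6 → match
7 → match
8 → match
9 → no match
10 → match

1, 2, 5, 6, 7, 8, 10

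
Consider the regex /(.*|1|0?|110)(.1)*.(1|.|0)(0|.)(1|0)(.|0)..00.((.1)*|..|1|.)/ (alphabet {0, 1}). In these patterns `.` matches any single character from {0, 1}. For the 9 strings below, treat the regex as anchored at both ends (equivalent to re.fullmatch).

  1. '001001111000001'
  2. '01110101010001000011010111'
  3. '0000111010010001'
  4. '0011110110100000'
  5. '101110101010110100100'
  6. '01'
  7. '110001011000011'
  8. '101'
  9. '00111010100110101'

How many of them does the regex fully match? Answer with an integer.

1 → match
2 → match
3 → match
4 → match
5 → match
6 → no match
7 → match
8 → no match
9 → no match
Total matched: 6

6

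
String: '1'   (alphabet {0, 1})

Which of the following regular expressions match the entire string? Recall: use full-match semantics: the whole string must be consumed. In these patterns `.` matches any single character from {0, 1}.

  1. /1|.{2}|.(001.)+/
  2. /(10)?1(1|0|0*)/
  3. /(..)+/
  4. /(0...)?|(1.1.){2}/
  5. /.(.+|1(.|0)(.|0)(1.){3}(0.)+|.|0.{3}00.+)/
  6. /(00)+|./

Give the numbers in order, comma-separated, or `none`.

1 → match
2 → match
3 → no match
4 → no match
5 → no match
6 → match

1, 2, 6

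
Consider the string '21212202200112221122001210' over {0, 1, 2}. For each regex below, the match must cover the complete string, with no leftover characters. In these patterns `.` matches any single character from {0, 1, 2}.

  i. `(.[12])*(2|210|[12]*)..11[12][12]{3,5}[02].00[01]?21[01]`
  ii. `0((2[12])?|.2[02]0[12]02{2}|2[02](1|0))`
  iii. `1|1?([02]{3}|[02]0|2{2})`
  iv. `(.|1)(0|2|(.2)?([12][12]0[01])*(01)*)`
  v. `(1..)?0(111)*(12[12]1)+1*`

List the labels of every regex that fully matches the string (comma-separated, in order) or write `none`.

i

i → match
ii → no match — must start with '0'
iii → no match
iv → no match
v → no match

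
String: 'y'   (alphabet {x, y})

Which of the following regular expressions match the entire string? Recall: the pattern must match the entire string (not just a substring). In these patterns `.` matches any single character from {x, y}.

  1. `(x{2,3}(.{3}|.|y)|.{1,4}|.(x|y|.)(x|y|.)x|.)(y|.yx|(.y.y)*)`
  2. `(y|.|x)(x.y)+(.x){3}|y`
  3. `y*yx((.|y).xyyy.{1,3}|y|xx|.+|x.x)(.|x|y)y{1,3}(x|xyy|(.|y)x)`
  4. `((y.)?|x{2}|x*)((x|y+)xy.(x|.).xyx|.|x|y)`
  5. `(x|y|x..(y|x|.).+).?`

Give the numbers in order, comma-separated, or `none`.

1 → match
2 → match
3 → no match
4 → match
5 → match

1, 2, 4, 5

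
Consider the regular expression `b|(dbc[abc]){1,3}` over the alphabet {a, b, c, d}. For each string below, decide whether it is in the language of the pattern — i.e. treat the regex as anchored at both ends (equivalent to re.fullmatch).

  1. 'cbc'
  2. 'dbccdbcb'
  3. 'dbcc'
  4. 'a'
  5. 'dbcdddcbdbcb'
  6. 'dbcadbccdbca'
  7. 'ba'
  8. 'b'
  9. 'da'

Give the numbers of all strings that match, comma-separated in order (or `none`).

1 → no match
2 → match
3 → match
4 → no match
5 → no match
6 → match
7 → no match
8 → match
9 → no match

2, 3, 6, 8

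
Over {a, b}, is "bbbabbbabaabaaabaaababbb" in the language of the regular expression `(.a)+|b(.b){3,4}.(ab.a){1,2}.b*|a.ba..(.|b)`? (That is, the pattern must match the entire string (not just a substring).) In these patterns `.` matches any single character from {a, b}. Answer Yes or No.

No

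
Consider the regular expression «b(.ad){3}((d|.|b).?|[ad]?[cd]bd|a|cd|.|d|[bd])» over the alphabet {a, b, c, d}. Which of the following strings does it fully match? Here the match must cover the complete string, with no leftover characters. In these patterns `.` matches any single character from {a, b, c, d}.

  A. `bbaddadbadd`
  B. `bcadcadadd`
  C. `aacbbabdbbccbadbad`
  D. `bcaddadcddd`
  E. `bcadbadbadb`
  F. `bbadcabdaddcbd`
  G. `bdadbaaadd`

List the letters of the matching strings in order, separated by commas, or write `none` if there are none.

A → match
B → no match
C → no match — must start with `b`
D → no match
E → match
F → no match
G → no match

A, E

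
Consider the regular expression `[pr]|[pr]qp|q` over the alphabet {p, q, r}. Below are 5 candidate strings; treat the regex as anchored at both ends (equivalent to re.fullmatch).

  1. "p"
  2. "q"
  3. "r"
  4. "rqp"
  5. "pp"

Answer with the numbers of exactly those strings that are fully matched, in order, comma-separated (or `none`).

1 → match
2 → match
3 → match
4 → match
5 → no match

1, 2, 3, 4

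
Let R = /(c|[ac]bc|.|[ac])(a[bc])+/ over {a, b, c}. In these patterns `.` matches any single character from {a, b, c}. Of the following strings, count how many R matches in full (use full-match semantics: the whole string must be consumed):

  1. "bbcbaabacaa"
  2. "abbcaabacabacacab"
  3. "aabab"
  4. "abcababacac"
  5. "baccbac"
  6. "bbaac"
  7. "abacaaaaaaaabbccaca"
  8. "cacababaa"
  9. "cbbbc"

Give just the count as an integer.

2

1 → no match
2 → no match
3 → match
4 → match
5 → no match
6 → no match
7 → no match
8 → no match
9 → no match
Total matched: 2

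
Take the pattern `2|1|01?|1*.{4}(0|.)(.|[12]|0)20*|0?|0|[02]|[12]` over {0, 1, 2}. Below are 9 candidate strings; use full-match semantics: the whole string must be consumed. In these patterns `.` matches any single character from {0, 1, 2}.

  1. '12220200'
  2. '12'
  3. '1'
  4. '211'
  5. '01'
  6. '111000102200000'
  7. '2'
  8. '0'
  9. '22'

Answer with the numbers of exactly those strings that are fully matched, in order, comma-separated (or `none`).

3, 5, 6, 7, 8

1 → no match
2 → no match
3 → match
4 → no match
5 → match
6 → match
7 → match
8 → match
9 → no match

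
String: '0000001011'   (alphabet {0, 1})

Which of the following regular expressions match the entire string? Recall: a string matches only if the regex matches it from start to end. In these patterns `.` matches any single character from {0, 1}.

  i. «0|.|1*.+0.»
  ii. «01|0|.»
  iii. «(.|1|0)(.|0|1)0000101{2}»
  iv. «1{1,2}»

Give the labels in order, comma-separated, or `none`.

iii

i → no match
ii → no match
iii → match
iv → no match — must start with '1'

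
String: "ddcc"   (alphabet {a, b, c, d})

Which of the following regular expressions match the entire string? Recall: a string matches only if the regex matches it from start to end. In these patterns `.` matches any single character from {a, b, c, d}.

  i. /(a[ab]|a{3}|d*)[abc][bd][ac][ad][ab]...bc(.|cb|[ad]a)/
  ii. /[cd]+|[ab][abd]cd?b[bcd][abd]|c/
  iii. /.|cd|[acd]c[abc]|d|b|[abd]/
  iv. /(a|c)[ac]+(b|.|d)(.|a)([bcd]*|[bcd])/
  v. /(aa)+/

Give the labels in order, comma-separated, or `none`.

i → no match
ii → match
iii → no match
iv → no match
v → no match — must start with "aa"

ii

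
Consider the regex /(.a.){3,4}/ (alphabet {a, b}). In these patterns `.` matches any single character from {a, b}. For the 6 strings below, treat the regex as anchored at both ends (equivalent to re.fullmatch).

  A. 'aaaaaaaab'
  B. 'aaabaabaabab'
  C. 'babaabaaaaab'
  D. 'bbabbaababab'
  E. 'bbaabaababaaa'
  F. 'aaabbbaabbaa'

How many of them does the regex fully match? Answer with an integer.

3

A → match
B → match
C → match
D → no match
E → no match
F → no match
Total matched: 3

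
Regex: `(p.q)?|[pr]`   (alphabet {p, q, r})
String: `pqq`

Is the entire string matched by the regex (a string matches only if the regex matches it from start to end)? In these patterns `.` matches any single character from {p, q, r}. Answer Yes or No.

Yes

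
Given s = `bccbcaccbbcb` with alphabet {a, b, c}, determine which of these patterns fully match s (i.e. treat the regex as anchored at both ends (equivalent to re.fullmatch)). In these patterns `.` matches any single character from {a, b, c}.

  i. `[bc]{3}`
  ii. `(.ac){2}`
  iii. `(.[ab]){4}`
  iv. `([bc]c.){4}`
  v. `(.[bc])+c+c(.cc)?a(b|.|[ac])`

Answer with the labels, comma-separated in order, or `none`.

i → no match
ii → no match — must end with `ac`
iii → no match
iv → match
v → no match

iv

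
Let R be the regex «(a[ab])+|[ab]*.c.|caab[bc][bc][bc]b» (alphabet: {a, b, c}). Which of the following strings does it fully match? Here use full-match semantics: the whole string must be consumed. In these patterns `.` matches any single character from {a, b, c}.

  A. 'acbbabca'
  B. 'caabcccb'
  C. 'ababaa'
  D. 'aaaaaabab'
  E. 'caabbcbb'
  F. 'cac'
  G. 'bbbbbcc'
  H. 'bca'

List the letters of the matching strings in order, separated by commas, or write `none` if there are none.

B, C, E, G, H

A → no match
B → match
C → match
D → no match
E → match
F → no match
G → match
H → match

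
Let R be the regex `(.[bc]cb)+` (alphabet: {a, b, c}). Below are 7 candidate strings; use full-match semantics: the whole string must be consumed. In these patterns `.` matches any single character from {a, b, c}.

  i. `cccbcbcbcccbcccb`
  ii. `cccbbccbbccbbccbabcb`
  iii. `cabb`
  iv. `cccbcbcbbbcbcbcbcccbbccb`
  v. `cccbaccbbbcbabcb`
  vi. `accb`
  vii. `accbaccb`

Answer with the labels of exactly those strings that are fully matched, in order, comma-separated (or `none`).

i, ii, iv, v, vi, vii

i → match
ii → match
iii → no match — must end with `cb`
iv → match
v → match
vi → match
vii → match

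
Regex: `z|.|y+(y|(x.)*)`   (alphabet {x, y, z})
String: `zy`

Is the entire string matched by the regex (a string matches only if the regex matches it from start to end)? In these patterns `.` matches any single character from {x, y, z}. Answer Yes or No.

No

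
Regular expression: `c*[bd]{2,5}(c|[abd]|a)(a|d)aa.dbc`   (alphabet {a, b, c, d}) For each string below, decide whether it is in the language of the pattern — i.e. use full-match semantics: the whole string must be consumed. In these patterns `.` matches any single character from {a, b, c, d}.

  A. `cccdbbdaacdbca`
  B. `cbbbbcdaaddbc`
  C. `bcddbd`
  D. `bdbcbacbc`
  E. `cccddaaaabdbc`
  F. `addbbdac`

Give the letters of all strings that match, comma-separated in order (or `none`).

A → no match — must end with `dbc`
B → match
C → no match — must end with `dbc`
D → no match — must end with `dbc`
E → match
F → no match — must end with `dbc`

B, E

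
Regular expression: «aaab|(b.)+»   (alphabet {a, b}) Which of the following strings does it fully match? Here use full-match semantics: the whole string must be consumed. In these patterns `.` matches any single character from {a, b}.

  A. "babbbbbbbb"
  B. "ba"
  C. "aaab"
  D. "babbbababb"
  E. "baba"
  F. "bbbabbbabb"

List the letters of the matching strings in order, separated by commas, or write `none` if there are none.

A, B, C, D, E, F

A → match
B → match
C → match
D → match
E → match
F → match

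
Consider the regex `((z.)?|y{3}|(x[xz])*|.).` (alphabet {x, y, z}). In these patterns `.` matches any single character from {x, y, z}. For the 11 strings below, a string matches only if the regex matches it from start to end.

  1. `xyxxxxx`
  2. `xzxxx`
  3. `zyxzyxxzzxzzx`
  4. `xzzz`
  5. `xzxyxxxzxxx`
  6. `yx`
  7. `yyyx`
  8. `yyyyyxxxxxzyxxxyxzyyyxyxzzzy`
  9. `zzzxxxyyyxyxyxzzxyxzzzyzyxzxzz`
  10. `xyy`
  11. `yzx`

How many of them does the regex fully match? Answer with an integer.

1 → no match
2 → match
3 → no match
4 → no match
5 → no match
6 → match
7 → match
8 → no match
9 → no match
10 → no match
11 → no match
Total matched: 3

3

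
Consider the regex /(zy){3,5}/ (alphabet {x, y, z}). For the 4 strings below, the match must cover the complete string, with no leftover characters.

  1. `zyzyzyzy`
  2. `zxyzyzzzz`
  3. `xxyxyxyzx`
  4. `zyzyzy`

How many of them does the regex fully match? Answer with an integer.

1 → match
2 → no match — must start with `zy`
3 → no match — must start with `zy`
4 → match
Total matched: 2

2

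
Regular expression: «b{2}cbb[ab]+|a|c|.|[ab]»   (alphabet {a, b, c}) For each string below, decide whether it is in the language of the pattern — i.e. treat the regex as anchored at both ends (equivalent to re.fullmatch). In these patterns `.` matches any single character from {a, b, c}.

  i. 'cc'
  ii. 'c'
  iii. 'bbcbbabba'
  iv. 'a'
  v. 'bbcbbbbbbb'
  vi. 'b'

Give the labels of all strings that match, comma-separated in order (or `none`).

i → no match
ii → match
iii → match
iv → match
v → match
vi → match

ii, iii, iv, v, vi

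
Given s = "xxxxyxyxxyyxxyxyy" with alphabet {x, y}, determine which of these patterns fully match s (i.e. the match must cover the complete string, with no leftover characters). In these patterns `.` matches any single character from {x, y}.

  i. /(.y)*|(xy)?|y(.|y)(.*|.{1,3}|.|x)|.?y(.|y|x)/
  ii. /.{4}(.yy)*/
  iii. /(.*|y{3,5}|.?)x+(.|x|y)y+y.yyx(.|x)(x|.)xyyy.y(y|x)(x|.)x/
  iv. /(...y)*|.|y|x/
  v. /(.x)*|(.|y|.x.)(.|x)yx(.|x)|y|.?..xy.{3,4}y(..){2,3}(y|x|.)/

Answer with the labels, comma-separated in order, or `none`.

v

i → no match
ii → no match
iii → no match — must end with "x"
iv → no match
v → match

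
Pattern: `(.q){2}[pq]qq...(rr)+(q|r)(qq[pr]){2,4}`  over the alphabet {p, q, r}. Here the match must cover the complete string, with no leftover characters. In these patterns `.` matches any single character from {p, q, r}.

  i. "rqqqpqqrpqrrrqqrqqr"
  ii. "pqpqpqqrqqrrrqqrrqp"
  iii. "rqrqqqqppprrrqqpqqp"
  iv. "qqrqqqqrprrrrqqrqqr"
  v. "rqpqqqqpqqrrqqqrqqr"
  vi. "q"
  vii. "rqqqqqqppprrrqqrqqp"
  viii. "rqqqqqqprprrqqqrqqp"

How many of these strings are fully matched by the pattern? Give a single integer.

i → match
ii → no match
iii → match
iv → match
v → match
vi → no match
vii → match
viii → match
Total matched: 6

6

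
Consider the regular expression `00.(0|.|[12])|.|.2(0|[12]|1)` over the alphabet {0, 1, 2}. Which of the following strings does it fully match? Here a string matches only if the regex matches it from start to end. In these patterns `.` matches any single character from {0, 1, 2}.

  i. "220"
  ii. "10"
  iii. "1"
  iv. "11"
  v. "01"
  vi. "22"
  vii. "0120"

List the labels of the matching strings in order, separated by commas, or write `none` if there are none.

i, iii

i → match
ii → no match
iii → match
iv → no match
v → no match
vi → no match
vii → no match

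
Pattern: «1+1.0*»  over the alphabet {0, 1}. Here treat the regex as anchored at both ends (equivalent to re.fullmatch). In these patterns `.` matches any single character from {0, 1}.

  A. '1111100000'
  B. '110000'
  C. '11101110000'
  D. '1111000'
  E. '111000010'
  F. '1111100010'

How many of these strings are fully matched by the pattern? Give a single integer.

3

A. '1111100000' → match
B. '110000' → match
C. '11101110000' → no match
D. '1111000' → match
E. '111000010' → no match
F. '1111100010' → no match
Total matched: 3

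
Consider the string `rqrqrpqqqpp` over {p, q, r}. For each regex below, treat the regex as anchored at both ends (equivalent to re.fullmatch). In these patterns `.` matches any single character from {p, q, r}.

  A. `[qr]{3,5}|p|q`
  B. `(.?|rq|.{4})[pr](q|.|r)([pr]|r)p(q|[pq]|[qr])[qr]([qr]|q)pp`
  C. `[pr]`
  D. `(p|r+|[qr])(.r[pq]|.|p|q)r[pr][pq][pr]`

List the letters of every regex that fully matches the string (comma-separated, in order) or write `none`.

B

A → no match
B → match
C → no match
D → no match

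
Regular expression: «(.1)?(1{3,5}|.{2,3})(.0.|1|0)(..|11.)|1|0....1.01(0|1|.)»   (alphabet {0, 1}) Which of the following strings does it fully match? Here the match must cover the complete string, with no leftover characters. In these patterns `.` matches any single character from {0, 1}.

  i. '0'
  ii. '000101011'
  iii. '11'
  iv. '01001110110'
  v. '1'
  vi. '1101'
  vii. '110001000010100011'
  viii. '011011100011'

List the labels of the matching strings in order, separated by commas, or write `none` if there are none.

i → no match
ii → no match
iii → no match
iv → no match
v → match
vi → no match
vii → no match
viii → no match

v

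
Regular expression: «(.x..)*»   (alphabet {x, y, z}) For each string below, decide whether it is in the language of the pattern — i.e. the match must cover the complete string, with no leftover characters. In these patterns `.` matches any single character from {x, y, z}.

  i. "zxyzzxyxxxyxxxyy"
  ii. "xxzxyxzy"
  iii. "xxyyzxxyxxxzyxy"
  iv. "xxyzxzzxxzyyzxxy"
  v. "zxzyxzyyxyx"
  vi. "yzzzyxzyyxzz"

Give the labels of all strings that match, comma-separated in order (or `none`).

i, ii

i → match
ii → match
iii → no match
iv → no match
v → no match
vi → no match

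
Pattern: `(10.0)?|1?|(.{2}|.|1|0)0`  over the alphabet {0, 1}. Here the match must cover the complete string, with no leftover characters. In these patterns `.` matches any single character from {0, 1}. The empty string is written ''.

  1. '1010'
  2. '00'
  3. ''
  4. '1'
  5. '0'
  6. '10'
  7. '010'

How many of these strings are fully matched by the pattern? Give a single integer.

1 → match
2 → match
3 → match
4 → match
5 → no match
6 → match
7 → match
Total matched: 6

6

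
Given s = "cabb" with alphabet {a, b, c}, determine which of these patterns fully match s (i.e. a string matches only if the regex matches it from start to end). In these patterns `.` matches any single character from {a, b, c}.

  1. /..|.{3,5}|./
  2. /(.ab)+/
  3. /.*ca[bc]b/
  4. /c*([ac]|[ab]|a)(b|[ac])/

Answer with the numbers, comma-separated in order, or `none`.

1 → match
2 → no match — must end with "ab"
3 → match
4 → no match

1, 3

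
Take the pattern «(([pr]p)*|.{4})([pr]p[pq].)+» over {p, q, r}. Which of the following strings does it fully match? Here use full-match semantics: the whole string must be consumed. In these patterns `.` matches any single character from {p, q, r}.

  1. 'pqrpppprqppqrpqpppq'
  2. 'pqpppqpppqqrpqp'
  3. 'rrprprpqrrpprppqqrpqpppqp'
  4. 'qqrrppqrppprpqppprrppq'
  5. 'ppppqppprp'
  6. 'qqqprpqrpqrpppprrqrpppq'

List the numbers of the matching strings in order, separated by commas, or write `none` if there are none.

1 → no match
2 → no match
3 → no match
4 → no match
5 → no match
6 → no match

none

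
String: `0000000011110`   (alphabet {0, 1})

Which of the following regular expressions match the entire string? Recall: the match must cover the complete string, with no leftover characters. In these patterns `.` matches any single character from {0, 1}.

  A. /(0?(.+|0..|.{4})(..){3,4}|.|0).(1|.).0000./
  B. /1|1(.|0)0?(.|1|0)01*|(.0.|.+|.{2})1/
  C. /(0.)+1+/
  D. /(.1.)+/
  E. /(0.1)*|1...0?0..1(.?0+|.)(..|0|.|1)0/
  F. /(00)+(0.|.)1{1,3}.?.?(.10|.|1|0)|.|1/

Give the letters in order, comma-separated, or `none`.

F

A → no match
B → no match
C → no match — must end with `1`
D → no match
E → no match
F → match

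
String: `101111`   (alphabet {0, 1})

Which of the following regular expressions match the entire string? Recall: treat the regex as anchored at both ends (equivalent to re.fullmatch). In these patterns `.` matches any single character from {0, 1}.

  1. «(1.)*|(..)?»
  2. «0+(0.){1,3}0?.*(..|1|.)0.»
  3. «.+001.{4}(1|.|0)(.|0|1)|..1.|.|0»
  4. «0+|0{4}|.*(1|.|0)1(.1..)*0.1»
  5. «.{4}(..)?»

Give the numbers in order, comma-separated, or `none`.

1 → match
2 → no match — must start with `0`
3 → no match
4 → no match
5 → match

1, 5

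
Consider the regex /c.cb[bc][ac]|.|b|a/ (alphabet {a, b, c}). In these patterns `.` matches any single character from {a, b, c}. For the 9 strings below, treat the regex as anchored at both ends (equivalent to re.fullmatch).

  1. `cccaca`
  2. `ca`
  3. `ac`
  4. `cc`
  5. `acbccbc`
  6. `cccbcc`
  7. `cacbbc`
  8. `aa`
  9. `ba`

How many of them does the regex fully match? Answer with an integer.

1 → no match
2 → no match
3 → no match
4 → no match
5 → no match
6 → match
7 → match
8 → no match
9 → no match
Total matched: 2

2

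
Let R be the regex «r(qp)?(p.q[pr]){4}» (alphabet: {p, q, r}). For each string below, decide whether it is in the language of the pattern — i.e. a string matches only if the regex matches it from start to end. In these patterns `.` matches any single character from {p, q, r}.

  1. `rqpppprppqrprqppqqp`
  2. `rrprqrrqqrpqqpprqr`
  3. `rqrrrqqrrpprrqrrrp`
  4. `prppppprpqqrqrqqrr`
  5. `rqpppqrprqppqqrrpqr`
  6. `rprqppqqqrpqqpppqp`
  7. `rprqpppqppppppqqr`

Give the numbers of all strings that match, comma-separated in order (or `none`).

1 → no match
2 → no match
3 → no match
4 → no match — must start with `r`
5 → no match
6 → no match
7 → no match

none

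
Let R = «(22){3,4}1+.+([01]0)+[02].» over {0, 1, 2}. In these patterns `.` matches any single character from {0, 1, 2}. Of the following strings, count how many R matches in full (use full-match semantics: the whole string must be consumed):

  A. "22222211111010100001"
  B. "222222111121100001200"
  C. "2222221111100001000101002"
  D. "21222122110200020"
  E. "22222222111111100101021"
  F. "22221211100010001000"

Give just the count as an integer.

A → match
B → no match
C → match
D → no match — must start with "22"
E → match
F → no match
Total matched: 3

3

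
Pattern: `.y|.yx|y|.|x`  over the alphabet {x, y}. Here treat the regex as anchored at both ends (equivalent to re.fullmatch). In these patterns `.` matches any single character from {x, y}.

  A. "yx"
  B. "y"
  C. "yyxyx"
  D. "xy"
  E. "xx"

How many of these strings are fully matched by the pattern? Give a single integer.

A → no match
B → match
C → no match
D → match
E → no match
Total matched: 2

2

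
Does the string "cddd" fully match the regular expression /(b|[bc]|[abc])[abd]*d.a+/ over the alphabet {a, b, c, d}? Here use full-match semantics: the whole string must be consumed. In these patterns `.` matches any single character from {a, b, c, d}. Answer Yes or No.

Every match must end with "a", but "cddd" does not.

No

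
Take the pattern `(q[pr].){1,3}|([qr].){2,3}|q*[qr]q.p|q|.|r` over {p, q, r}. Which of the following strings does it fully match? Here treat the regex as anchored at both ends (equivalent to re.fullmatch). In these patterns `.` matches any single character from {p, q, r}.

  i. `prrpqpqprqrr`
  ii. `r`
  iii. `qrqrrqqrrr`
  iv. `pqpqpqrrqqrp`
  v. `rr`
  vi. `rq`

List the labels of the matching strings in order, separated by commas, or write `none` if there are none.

ii

i → no match
ii → match
iii → no match
iv → no match
v → no match
vi → no match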